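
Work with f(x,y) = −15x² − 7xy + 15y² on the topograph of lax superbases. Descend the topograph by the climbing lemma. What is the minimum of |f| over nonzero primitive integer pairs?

descent: ρ → (15,7,-15)  [lands on river]
river: ρ → (-15,23,7)
river: ρ → (7,19,-21)
river: ρ → (-21,23,5)
river: ρ → (5,27,-11)
river: ρ → (-11,17,15)
river: ρ → (15,13,-13)
river: ρ → (-13,13,15)
river: ρ → (15,17,-11)
river: ρ → (-11,27,5)
river: ρ → (5,23,-21)
river: ρ → (-21,19,7)
river: ρ → (7,23,-15)
river: ρ → (-15,7,15)
river: ρ → (15,23,-7)
river: ρ → (-7,19,21)
river: ρ → (21,23,-5)
river: ρ → (-5,27,11)
river: ρ → (11,17,-15)
river: ρ → (-15,13,13)
river: ρ → (13,13,-15)
river: ρ → (-15,17,11)
river: ρ → (11,27,-5)
river: ρ → (-5,23,21)
river: ρ → (21,19,-7)
river: ρ → (-7,23,15)
closes: descent 1, river 26
min |a| on river = 5

5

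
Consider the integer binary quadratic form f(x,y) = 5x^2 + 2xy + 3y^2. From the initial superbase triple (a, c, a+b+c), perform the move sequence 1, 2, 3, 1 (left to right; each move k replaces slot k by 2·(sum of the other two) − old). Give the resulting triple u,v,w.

start (5,3,10) = (f(1,0),f(0,1),f(1,1))
replace slot 1: 2·(3+10) − 5 = 21 → (21,3,10)
replace slot 2: 2·(21+10) − 3 = 59 → (21,59,10)
replace slot 3: 2·(21+59) − 10 = 150 → (21,59,150)
replace slot 1: 2·(59+150) − 21 = 397 → (397,59,150)

397,59,150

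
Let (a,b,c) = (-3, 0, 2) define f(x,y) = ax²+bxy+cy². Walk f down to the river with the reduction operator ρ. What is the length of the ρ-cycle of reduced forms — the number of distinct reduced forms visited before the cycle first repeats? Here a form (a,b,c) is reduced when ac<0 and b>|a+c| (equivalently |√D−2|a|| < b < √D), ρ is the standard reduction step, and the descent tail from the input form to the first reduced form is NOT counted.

D = 24, ⌊√D⌋ = 4
descent: ρ → (2,4,-1)  [lands on river]
river: ρ → (-1,4,2)
ρ-cycle length = 2 (tail of 1 descent step not counted)

2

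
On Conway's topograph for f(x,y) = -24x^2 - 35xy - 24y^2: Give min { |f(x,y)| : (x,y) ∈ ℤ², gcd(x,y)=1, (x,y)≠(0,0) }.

translate: b→-13 (≡35 mod 48), so (24,35,24)→(24,-13,13)
flip: (24,-13,13)→(13,13,24)
reduced (well bottom): (13,13,24) with a≤c, −a<b≤a
well minimum |f| = |-13| = 13 (negative-definite)

13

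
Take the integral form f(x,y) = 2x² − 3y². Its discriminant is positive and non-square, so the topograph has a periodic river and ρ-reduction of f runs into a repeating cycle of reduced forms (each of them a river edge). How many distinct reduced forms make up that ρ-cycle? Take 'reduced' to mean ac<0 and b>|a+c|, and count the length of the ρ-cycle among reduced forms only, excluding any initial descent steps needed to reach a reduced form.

D = 24, ⌊√D⌋ = 4
descent: ρ → (-3,0,2)
descent: ρ → (2,4,-1)  [lands on river]
river: ρ → (-1,4,2)
ρ-cycle length = 2 (tail of 2 descent steps not counted)

2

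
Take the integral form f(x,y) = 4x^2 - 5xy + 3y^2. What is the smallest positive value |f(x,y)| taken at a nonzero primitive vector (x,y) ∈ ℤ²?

translate: b→3 (≡-5 mod 8), so (4,-5,3)→(4,3,2)
flip: (4,3,2)→(2,-3,4)
translate: b→1 (≡-3 mod 4), so (2,-3,4)→(2,1,3)
reduced (well bottom): (2,1,3) with a≤c, −a<b≤a
well minimum = a = 2

2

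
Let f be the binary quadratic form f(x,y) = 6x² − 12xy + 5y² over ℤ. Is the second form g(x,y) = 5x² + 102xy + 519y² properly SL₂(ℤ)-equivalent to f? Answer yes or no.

D₁ = 24, D₂ = 24
river cycle of f (length 2): (-1, 4, 2), (2, 4, -1)
river cycle of g (length 2): (-1, 4, 2), (2, 4, -1)
cycles coincide ⇒ equivalent

yes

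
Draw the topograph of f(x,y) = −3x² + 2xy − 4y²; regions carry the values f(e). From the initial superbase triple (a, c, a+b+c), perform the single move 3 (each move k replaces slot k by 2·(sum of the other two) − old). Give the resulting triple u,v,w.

start (-3,-4,-5) = (f(1,0),f(0,1),f(1,1))
replace slot 3: 2·((-3)+(-4)) − (-5) = -9 → (-3,-4,-9)

-3,-4,-9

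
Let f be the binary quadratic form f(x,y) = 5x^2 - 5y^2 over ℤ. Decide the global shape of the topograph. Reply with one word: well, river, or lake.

D = b²−4ac = 0² − 4·5·(-5) = 100
D = 10² is a perfect square ⇒ form factors over ℤ ⇒ lakes

lake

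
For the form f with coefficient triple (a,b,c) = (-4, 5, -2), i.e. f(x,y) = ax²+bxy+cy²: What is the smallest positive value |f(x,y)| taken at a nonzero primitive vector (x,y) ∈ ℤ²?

translate: b→3 (≡-5 mod 8), so (4,-5,2)→(4,3,1)
flip: (4,3,1)→(1,-3,4)
translate: b→1 (≡-3 mod 2), so (1,-3,4)→(1,1,2)
reduced (well bottom): (1,1,2) with a≤c, −a<b≤a
well minimum |f| = |-1| = 1 (negative-definite)

1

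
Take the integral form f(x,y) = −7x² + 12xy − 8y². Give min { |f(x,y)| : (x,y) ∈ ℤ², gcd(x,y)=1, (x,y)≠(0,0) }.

translate: b→2 (≡-12 mod 14), so (7,-12,8)→(7,2,3)
flip: (7,2,3)→(3,-2,7)
reduced (well bottom): (3,-2,7) with a≤c, −a<b≤a
well minimum |f| = |-3| = 3 (negative-definite)

3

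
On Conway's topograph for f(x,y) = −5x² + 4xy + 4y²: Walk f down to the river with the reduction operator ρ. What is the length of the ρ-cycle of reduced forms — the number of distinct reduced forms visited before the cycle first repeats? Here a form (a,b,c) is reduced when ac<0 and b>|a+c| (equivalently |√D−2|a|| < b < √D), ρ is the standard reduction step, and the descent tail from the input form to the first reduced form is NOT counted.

D = 96, ⌊√D⌋ = 9
river: ρ → (4,4,-5)
river: ρ → (-5,6,3)
river: ρ → (3,6,-5)
river: ρ → (-5,4,4)
ρ-cycle length = 4 (tail of 0 descent steps not counted)

4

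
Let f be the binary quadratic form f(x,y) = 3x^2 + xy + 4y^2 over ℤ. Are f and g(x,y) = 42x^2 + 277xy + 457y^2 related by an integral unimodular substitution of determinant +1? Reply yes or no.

D₁ = -47, D₂ = -47
f: reduced (well bottom): (3,1,4) with a≤c, −a<b≤a
g: translate: b→25 (≡277 mod 84), so (42,277,457)→(42,25,4)
g: flip: (42,25,4)→(4,-25,42)
g: translate: b→-1 (≡-25 mod 8), so (4,-25,42)→(4,-1,3)
g: flip: (4,-1,3)→(3,1,4)
g: reduced (well bottom): (3,1,4) with a≤c, −a<b≤a
reduced forms (3, 1, 4) vs (3, 1, 4) ⇒ equivalent

yes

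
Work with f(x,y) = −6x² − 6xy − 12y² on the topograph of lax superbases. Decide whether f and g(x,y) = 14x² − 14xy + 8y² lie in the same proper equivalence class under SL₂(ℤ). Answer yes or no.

D₁ = -252, D₂ = -252
f is negative-definite; reduce −f:
−f: reduced (well bottom): (6,6,12) with a≤c, −a<b≤a
flip sign back: reduced form of f is (-6,-6,-12)
g: translate: b→14 (≡-14 mod 28), so (14,-14,8)→(14,14,8)
g: flip: (14,14,8)→(8,-14,14)
g: translate: b→2 (≡-14 mod 16), so (8,-14,14)→(8,2,8)
g: reduced (well bottom): (8,2,8) with a≤c, −a<b≤a
reduced forms (-6, -6, -12) vs (8, 2, 8) ⇒ inequivalent

no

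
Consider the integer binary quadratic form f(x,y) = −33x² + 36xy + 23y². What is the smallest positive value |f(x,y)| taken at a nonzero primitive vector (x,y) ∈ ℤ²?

river: ρ → (23,56,-13)
river: ρ → (-13,48,39)
river: ρ → (39,30,-22)
river: ρ → (-22,58,11)
river: ρ → (11,52,-37)
river: ρ → (-37,22,26)
river: ρ → (26,30,-33)
river: ρ → (-33,36,23)
closes: descent 0, river 8
min |a| on river = 11

11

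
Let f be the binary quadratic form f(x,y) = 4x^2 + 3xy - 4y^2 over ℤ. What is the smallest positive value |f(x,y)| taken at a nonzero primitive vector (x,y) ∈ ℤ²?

river: ρ → (-4,5,3)
river: ρ → (3,7,-2)
river: ρ → (-2,5,6)
river: ρ → (6,7,-1)
river: ρ → (-1,7,6)
river: ρ → (6,5,-2)
river: ρ → (-2,7,3)
river: ρ → (3,5,-4)
river: ρ → (-4,3,4)
river: ρ → (4,5,-3)
river: ρ → (-3,7,2)
river: ρ → (2,5,-6)
river: ρ → (-6,7,1)
river: ρ → (1,7,-6)
river: ρ → (-6,5,2)
river: ρ → (2,7,-3)
river: ρ → (-3,5,4)
river: ρ → (4,3,-4)
closes: descent 0, river 18
min |a| on river = 1

1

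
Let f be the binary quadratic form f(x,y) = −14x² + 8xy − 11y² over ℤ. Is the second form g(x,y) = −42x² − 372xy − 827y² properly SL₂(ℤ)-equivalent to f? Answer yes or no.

D₁ = -552, D₂ = -552
f is negative-definite; reduce −f:
−f: flip: (14,-8,11)→(11,8,14)
−f: reduced (well bottom): (11,8,14) with a≤c, −a<b≤a
flip sign back: reduced form of f is (-11,-8,-14)
g is negative-definite; reduce −g:
−g: translate: b→36 (≡372 mod 84), so (42,372,827)→(42,36,11)
−g: flip: (42,36,11)→(11,-36,42)
−g: translate: b→8 (≡-36 mod 22), so (11,-36,42)→(11,8,14)
−g: reduced (well bottom): (11,8,14) with a≤c, −a<b≤a
flip sign back: reduced form of g is (-11,-8,-14)
reduced forms (-11, -8, -14) vs (-11, -8, -14) ⇒ equivalent

yes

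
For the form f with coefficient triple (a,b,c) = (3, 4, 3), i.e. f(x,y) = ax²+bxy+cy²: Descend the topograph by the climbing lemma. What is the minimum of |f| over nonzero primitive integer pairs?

translate: b→-2 (≡4 mod 6), so (3,4,3)→(3,-2,2)
flip: (3,-2,2)→(2,2,3)
reduced (well bottom): (2,2,3) with a≤c, −a<b≤a
well minimum = a = 2

2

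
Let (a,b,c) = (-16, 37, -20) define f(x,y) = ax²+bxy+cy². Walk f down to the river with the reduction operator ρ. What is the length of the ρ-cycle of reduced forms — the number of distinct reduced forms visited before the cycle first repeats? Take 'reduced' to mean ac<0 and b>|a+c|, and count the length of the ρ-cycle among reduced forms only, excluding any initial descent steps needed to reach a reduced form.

D = 89, ⌊√D⌋ = 9
descent: ρ → (-20,3,1)
descent: ρ → (1,9,-2)  [lands on river]
river: ρ → (-2,7,5)
river: ρ → (5,3,-4)
river: ρ → (-4,5,4)
river: ρ → (4,3,-5)
river: ρ → (-5,7,2)
river: ρ → (2,9,-1)
river: ρ → (-1,9,2)
river: ρ → (2,7,-5)
river: ρ → (-5,3,4)
river: ρ → (4,5,-4)
river: ρ → (-4,3,5)
river: ρ → (5,7,-2)
river: ρ → (-2,9,1)
ρ-cycle length = 14 (tail of 2 descent steps not counted)

14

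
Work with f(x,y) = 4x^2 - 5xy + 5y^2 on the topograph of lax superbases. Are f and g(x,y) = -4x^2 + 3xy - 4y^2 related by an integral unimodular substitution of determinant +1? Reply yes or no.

D₁ = -55, D₂ = -55
f: translate: b→3 (≡-5 mod 8), so (4,-5,5)→(4,3,4)
f: reduced (well bottom): (4,3,4) with a≤c, −a<b≤a
g is negative-definite; reduce −g:
−g: flip: (4,-3,4)→(4,3,4)
−g: reduced (well bottom): (4,3,4) with a≤c, −a<b≤a
flip sign back: reduced form of g is (-4,-3,-4)
reduced forms (4, 3, 4) vs (-4, -3, -4) ⇒ inequivalent

no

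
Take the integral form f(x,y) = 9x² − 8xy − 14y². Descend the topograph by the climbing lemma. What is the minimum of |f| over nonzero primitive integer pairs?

descent: ρ → (-14,8,9)  [lands on river]
river: ρ → (9,10,-13)
river: ρ → (-13,16,6)
river: ρ → (6,20,-7)
river: ρ → (-7,22,3)
river: ρ → (3,20,-14)
closes: descent 1, river 6
min |a| on river = 3

3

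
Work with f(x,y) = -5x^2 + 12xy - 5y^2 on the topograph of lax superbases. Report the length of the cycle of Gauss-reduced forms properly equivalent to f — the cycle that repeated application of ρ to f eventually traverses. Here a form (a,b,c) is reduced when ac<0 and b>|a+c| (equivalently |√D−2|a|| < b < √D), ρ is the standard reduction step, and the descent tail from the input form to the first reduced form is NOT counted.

D = 44, ⌊√D⌋ = 6
descent: ρ → (-5,-2,2)
descent: ρ → (2,6,-1)  [lands on river]
river: ρ → (-1,6,2)
ρ-cycle length = 2 (tail of 2 descent steps not counted)

2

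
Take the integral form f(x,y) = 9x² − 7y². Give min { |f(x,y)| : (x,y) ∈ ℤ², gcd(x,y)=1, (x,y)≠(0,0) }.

descent: ρ → (-7,14,2)  [lands on river]
river: ρ → (2,14,-7)
closes: descent 1, river 2
min |a| on river = 2

2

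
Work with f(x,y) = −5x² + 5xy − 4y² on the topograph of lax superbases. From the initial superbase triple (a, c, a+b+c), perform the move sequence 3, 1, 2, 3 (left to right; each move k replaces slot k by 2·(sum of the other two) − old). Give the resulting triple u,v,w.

start (-5,-4,-4) = (f(1,0),f(0,1),f(1,1))
replace slot 3: 2·((-5)+(-4)) − (-4) = -14 → (-5,-4,-14)
replace slot 1: 2·((-4)+(-14)) − (-5) = -31 → (-31,-4,-14)
replace slot 2: 2·((-31)+(-14)) − (-4) = -86 → (-31,-86,-14)
replace slot 3: 2·((-31)+(-86)) − (-14) = -220 → (-31,-86,-220)

-31,-86,-220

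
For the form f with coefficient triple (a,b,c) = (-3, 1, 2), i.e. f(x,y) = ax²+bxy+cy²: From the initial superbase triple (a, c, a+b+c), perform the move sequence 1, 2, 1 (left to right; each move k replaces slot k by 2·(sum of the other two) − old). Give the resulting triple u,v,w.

start (-3,2,0) = (f(1,0),f(0,1),f(1,1))
replace slot 1: 2·(2+0) − (-3) = 7 → (7,2,0)
replace slot 2: 2·(7+0) − 2 = 12 → (7,12,0)
replace slot 1: 2·(12+0) − 7 = 17 → (17,12,0)

17,12,0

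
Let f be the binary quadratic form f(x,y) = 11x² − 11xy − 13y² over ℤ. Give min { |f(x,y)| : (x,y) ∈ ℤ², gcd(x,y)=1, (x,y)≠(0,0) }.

descent: ρ → (-13,11,11)  [lands on river]
river: ρ → (11,11,-13)
river: ρ → (-13,15,9)
river: ρ → (9,21,-7)
river: ρ → (-7,21,9)
river: ρ → (9,15,-13)
closes: descent 1, river 6
min |a| on river = 7

7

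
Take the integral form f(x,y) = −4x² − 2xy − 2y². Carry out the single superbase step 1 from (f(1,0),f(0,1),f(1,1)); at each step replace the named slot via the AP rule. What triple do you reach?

start (-4,-2,-8) = (f(1,0),f(0,1),f(1,1))
replace slot 1: 2·((-2)+(-8)) − (-4) = -16 → (-16,-2,-8)

-16,-2,-8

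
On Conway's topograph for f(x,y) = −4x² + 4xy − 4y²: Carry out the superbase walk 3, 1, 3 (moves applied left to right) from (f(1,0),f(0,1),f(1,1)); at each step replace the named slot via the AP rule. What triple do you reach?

start (-4,-4,-4) = (f(1,0),f(0,1),f(1,1))
replace slot 3: 2·((-4)+(-4)) − (-4) = -12 → (-4,-4,-12)
replace slot 1: 2·((-4)+(-12)) − (-4) = -28 → (-28,-4,-12)
replace slot 3: 2·((-28)+(-4)) − (-12) = -52 → (-28,-4,-52)

-28,-4,-52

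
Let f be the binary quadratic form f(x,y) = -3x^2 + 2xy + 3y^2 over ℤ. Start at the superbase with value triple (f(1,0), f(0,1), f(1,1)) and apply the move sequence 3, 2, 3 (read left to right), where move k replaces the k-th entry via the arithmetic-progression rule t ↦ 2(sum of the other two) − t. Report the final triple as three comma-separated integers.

start (-3,3,2) = (f(1,0),f(0,1),f(1,1))
replace slot 3: 2·((-3)+3) − 2 = -2 → (-3,3,-2)
replace slot 2: 2·((-3)+(-2)) − 3 = -13 → (-3,-13,-2)
replace slot 3: 2·((-3)+(-13)) − (-2) = -30 → (-3,-13,-30)

-3,-13,-30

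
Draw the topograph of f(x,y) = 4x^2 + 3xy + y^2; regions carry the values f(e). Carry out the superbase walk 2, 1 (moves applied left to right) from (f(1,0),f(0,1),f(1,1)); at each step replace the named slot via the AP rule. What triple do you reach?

start (4,1,8) = (f(1,0),f(0,1),f(1,1))
replace slot 2: 2·(4+8) − 1 = 23 → (4,23,8)
replace slot 1: 2·(23+8) − 4 = 58 → (58,23,8)

58,23,8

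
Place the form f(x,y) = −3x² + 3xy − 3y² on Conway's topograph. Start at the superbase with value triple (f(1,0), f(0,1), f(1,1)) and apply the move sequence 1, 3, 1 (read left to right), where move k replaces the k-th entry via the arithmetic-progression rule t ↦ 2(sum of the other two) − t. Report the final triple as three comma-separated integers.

start (-3,-3,-3) = (f(1,0),f(0,1),f(1,1))
replace slot 1: 2·((-3)+(-3)) − (-3) = -9 → (-9,-3,-3)
replace slot 3: 2·((-9)+(-3)) − (-3) = -21 → (-9,-3,-21)
replace slot 1: 2·((-3)+(-21)) − (-9) = -39 → (-39,-3,-21)

-39,-3,-21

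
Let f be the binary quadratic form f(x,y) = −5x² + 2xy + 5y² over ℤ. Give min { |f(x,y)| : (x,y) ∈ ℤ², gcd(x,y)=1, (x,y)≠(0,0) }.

river: ρ → (5,8,-2)
river: ρ → (-2,8,5)
river: ρ → (5,2,-5)
river: ρ → (-5,8,2)
river: ρ → (2,8,-5)
river: ρ → (-5,2,5)
closes: descent 0, river 6
min |a| on river = 2

2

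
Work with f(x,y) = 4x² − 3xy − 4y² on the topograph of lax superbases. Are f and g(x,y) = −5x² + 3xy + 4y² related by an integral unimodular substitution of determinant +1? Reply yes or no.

D₁ = 73, D₂ = 89
discriminants differ ⇒ not SL₂(ℤ)-equivalent

no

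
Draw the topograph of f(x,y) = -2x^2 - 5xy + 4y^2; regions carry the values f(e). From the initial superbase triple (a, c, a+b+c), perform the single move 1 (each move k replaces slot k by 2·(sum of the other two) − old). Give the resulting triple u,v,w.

start (-2,4,-3) = (f(1,0),f(0,1),f(1,1))
replace slot 1: 2·(4+(-3)) − (-2) = 4 → (4,4,-3)

4,4,-3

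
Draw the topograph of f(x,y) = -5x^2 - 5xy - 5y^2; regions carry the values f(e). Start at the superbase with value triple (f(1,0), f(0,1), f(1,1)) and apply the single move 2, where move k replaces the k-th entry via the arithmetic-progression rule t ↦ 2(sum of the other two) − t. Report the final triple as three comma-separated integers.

start (-5,-5,-15) = (f(1,0),f(0,1),f(1,1))
replace slot 2: 2·((-5)+(-15)) − (-5) = -35 → (-5,-35,-15)

-5,-35,-15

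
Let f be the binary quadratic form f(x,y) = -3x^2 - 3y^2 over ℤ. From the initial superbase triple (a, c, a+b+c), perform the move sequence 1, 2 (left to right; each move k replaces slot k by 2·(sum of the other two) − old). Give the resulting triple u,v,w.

start (-3,-3,-6) = (f(1,0),f(0,1),f(1,1))
replace slot 1: 2·((-3)+(-6)) − (-3) = -15 → (-15,-3,-6)
replace slot 2: 2·((-15)+(-6)) − (-3) = -39 → (-15,-39,-6)

-15,-39,-6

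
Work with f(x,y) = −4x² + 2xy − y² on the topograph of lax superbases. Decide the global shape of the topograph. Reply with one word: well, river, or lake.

D = b²−4ac = 2² − 4·(-4)·(-1) = -12
D < 0 ⇒ definite ⇒ every region one sign ⇒ single well

well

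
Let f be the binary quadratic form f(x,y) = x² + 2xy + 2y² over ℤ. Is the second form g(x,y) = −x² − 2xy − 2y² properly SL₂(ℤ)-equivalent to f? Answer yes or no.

D₁ = -4, D₂ = -4
f: translate: b→0 (≡2 mod 2), so (1,2,2)→(1,0,1)
f: reduced (well bottom): (1,0,1) with a≤c, −a<b≤a
g is negative-definite; reduce −g:
−g: translate: b→0 (≡2 mod 2), so (1,2,2)→(1,0,1)
−g: reduced (well bottom): (1,0,1) with a≤c, −a<b≤a
flip sign back: reduced form of g is (-1,0,-1)
reduced forms (1, 0, 1) vs (-1, 0, -1) ⇒ inequivalent

no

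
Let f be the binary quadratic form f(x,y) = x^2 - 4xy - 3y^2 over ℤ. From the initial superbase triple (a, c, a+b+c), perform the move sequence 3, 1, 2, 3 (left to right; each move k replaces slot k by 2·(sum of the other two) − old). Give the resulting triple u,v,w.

start (1,-3,-6) = (f(1,0),f(0,1),f(1,1))
replace slot 3: 2·(1+(-3)) − (-6) = 2 → (1,-3,2)
replace slot 1: 2·((-3)+2) − 1 = -3 → (-3,-3,2)
replace slot 2: 2·((-3)+2) − (-3) = 1 → (-3,1,2)
replace slot 3: 2·((-3)+1) − 2 = -6 → (-3,1,-6)

-3,1,-6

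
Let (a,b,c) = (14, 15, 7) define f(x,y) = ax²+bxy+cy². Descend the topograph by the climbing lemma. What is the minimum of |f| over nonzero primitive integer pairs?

translate: b→-13 (≡15 mod 28), so (14,15,7)→(14,-13,6)
flip: (14,-13,6)→(6,13,14)
translate: b→1 (≡13 mod 12), so (6,13,14)→(6,1,7)
reduced (well bottom): (6,1,7) with a≤c, −a<b≤a
well minimum = a = 6

6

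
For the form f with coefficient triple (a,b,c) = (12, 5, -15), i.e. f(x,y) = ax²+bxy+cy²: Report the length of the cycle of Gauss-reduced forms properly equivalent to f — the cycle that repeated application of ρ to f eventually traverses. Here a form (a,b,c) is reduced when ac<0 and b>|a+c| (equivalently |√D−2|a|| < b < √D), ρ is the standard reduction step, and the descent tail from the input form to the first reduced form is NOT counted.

D = 745, ⌊√D⌋ = 27
river: ρ → (-15,25,2)
river: ρ → (2,27,-2)
river: ρ → (-2,25,15)
river: ρ → (15,5,-12)
river: ρ → (-12,19,8)
river: ρ → (8,13,-18)
river: ρ → (-18,23,3)
river: ρ → (3,25,-10)
river: ρ → (-10,15,13)
river: ρ → (13,11,-12)
river: ρ → (-12,13,12)
river: ρ → (12,11,-13)
river: ρ → (-13,15,10)
river: ρ → (10,25,-3)
river: ρ → (-3,23,18)
river: ρ → (18,13,-8)
river: ρ → (-8,19,12)
river: ρ → (12,5,-15)
ρ-cycle length = 18 (tail of 0 descent steps not counted)

18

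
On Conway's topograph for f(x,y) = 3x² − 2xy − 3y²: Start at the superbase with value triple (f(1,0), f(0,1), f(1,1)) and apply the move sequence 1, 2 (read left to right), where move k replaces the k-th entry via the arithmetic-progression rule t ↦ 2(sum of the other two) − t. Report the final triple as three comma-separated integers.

start (3,-3,-2) = (f(1,0),f(0,1),f(1,1))
replace slot 1: 2·((-3)+(-2)) − 3 = -13 → (-13,-3,-2)
replace slot 2: 2·((-13)+(-2)) − (-3) = -27 → (-13,-27,-2)

-13,-27,-2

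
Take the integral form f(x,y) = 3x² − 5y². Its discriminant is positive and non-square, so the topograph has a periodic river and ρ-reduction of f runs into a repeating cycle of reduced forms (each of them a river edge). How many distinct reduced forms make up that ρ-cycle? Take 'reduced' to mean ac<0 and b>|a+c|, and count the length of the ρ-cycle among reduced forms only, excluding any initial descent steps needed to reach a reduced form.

D = 60, ⌊√D⌋ = 7
descent: ρ → (-5,0,3)
descent: ρ → (3,6,-2)  [lands on river]
river: ρ → (-2,6,3)
ρ-cycle length = 2 (tail of 2 descent steps not counted)

2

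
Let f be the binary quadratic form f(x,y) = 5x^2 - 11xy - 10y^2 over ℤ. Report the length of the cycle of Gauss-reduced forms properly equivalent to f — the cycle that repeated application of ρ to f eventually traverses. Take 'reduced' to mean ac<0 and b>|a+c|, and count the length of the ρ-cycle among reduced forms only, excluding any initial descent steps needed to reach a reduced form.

D = 321, ⌊√D⌋ = 17
descent: ρ → (-10,11,5)  [lands on river]
river: ρ → (5,9,-12)
river: ρ → (-12,15,2)
river: ρ → (2,17,-4)
river: ρ → (-4,15,6)
river: ρ → (6,9,-10)
ρ-cycle length = 6 (tail of 1 descent step not counted)

6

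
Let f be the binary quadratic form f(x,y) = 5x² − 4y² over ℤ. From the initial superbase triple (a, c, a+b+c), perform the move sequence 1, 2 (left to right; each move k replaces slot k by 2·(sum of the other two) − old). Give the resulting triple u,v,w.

start (5,-4,1) = (f(1,0),f(0,1),f(1,1))
replace slot 1: 2·((-4)+1) − 5 = -11 → (-11,-4,1)
replace slot 2: 2·((-11)+1) − (-4) = -16 → (-11,-16,1)

-11,-16,1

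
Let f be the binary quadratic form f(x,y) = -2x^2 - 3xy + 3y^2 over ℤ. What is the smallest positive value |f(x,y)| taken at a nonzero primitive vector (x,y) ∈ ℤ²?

descent: ρ → (3,3,-2)  [lands on river]
river: ρ → (-2,5,1)
river: ρ → (1,5,-2)
river: ρ → (-2,3,3)
closes: descent 1, river 4
min |a| on river = 1

1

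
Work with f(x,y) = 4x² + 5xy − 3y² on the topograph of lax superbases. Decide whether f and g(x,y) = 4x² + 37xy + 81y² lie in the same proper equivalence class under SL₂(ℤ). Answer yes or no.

D₁ = 73, D₂ = 73
river cycle of f (length 18): (-3, 7, 2), (2, 5, -6), (-6, 7, 1), (1, 7, -6), (-6, 5, 2), (2, 7, -3), (-3, 5, 4), (4, 3, -4), (-4, 5, 3), (3, 7, -2), … (8 more)
river cycle of g (length 18): (4, 5, -3), (-3, 7, 2), (2, 5, -6), (-6, 7, 1), (1, 7, -6), (-6, 5, 2), (2, 7, -3), (-3, 5, 4), (4, 3, -4), (-4, 5, 3), … (8 more)
cycles coincide ⇒ equivalent

yes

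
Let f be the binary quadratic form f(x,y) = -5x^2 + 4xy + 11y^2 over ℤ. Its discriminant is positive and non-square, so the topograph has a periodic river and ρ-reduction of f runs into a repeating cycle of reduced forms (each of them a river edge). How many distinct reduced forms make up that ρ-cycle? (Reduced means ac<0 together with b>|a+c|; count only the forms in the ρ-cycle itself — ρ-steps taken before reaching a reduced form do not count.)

D = 236, ⌊√D⌋ = 15
descent: ρ → (11,-4,-5)
descent: ρ → (-5,14,2)  [lands on river]
river: ρ → (2,14,-5)
river: ρ → (-5,6,10)
river: ρ → (10,14,-1)
river: ρ → (-1,14,10)
river: ρ → (10,6,-5)
ρ-cycle length = 6 (tail of 2 descent steps not counted)

6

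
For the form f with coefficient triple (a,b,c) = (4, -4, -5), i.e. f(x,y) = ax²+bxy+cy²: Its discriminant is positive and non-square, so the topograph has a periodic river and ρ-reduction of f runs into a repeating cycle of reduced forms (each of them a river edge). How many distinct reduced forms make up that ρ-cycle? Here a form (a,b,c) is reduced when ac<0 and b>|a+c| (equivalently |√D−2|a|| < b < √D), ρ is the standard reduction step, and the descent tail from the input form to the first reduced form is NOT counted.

D = 96, ⌊√D⌋ = 9
descent: ρ → (-5,4,4)  [lands on river]
river: ρ → (4,4,-5)
river: ρ → (-5,6,3)
river: ρ → (3,6,-5)
ρ-cycle length = 4 (tail of 1 descent step not counted)

4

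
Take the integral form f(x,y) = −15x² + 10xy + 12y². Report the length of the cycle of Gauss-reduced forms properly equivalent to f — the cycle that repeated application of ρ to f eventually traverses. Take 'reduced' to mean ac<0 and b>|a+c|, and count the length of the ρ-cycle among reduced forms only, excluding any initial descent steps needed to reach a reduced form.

D = 820, ⌊√D⌋ = 28
river: ρ → (12,14,-13)
river: ρ → (-13,12,13)
river: ρ → (13,14,-12)
river: ρ → (-12,10,15)
river: ρ → (15,20,-7)
river: ρ → (-7,22,12)
river: ρ → (12,26,-3)
river: ρ → (-3,28,3)
river: ρ → (3,26,-12)
river: ρ → (-12,22,7)
river: ρ → (7,20,-15)
river: ρ → (-15,10,12)
ρ-cycle length = 12 (tail of 0 descent steps not counted)

12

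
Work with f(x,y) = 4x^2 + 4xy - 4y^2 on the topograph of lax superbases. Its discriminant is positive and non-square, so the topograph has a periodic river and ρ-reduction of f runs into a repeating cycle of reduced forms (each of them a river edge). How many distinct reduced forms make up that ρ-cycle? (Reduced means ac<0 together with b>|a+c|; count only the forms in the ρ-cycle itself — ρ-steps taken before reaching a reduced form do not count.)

D = 80, ⌊√D⌋ = 8
river: ρ → (-4,4,4)
river: ρ → (4,4,-4)
ρ-cycle length = 2 (tail of 0 descent steps not counted)

2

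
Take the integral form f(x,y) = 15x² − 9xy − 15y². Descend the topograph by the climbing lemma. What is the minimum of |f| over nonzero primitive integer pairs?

descent: ρ → (-15,9,15)  [lands on river]
river: ρ → (15,21,-9)
river: ρ → (-9,15,21)
river: ρ → (21,27,-3)
river: ρ → (-3,27,21)
river: ρ → (21,15,-9)
river: ρ → (-9,21,15)
river: ρ → (15,9,-15)
river: ρ → (-15,21,9)
river: ρ → (9,15,-21)
river: ρ → (-21,27,3)
river: ρ → (3,27,-21)
river: ρ → (-21,15,9)
river: ρ → (9,21,-15)
closes: descent 1, river 14
min |a| on river = 3

3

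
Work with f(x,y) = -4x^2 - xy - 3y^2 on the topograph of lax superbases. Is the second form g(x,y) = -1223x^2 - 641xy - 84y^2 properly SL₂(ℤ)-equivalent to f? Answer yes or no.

D₁ = -47, D₂ = -47
f is negative-definite; reduce −f:
−f: flip: (4,1,3)→(3,-1,4)
−f: reduced (well bottom): (3,-1,4) with a≤c, −a<b≤a
flip sign back: reduced form of f is (-3,1,-4)
g is negative-definite; reduce −g:
−g: flip: (1223,641,84)→(84,-641,1223)
−g: translate: b→31 (≡-641 mod 168), so (84,-641,1223)→(84,31,3)
−g: flip: (84,31,3)→(3,-31,84)
−g: translate: b→-1 (≡-31 mod 6), so (3,-31,84)→(3,-1,4)
−g: reduced (well bottom): (3,-1,4) with a≤c, −a<b≤a
flip sign back: reduced form of g is (-3,1,-4)
reduced forms (-3, 1, -4) vs (-3, 1, -4) ⇒ equivalent

yes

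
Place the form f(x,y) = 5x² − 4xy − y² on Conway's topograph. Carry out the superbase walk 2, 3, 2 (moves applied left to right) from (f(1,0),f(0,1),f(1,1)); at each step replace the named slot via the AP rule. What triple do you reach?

start (5,-1,0) = (f(1,0),f(0,1),f(1,1))
replace slot 2: 2·(5+0) − (-1) = 11 → (5,11,0)
replace slot 3: 2·(5+11) − 0 = 32 → (5,11,32)
replace slot 2: 2·(5+32) − 11 = 63 → (5,63,32)

5,63,32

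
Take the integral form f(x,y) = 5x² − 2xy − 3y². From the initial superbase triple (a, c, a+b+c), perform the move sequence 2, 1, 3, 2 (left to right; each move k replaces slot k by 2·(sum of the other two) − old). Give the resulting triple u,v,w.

start (5,-3,0) = (f(1,0),f(0,1),f(1,1))
replace slot 2: 2·(5+0) − (-3) = 13 → (5,13,0)
replace slot 1: 2·(13+0) − 5 = 21 → (21,13,0)
replace slot 3: 2·(21+13) − 0 = 68 → (21,13,68)
replace slot 2: 2·(21+68) − 13 = 165 → (21,165,68)

21,165,68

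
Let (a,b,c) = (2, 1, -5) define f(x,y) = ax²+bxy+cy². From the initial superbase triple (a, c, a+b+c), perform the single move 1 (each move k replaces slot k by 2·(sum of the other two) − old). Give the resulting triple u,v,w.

start (2,-5,-2) = (f(1,0),f(0,1),f(1,1))
replace slot 1: 2·((-5)+(-2)) − 2 = -16 → (-16,-5,-2)

-16,-5,-2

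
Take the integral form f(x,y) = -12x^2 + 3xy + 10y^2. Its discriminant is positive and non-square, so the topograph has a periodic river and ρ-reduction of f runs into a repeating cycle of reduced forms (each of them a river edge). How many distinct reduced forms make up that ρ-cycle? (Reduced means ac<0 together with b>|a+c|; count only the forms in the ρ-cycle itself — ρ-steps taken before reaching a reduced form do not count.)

D = 489, ⌊√D⌋ = 22
river: ρ → (10,17,-5)
river: ρ → (-5,13,16)
river: ρ → (16,19,-2)
river: ρ → (-2,21,6)
river: ρ → (6,15,-11)
river: ρ → (-11,7,10)
river: ρ → (10,13,-8)
river: ρ → (-8,19,4)
river: ρ → (4,21,-3)
river: ρ → (-3,21,4)
river: ρ → (4,19,-8)
river: ρ → (-8,13,10)
river: ρ → (10,7,-11)
river: ρ → (-11,15,6)
river: ρ → (6,21,-2)
river: ρ → (-2,19,16)
river: ρ → (16,13,-5)
river: ρ → (-5,17,10)
river: ρ → (10,3,-12)
river: ρ → (-12,21,1)
river: ρ → (1,21,-12)
river: ρ → (-12,3,10)
ρ-cycle length = 22 (tail of 0 descent steps not counted)

22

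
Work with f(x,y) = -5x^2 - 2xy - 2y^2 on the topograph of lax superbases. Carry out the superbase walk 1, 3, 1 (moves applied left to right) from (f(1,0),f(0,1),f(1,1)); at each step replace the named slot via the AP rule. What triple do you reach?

start (-5,-2,-9) = (f(1,0),f(0,1),f(1,1))
replace slot 1: 2·((-2)+(-9)) − (-5) = -17 → (-17,-2,-9)
replace slot 3: 2·((-17)+(-2)) − (-9) = -29 → (-17,-2,-29)
replace slot 1: 2·((-2)+(-29)) − (-17) = -45 → (-45,-2,-29)

-45,-2,-29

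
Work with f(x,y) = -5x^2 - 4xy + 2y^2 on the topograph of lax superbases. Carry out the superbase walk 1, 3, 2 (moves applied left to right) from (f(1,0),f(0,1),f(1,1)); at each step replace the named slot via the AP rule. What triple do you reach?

start (-5,2,-7) = (f(1,0),f(0,1),f(1,1))
replace slot 1: 2·(2+(-7)) − (-5) = -5 → (-5,2,-7)
replace slot 3: 2·((-5)+2) − (-7) = 1 → (-5,2,1)
replace slot 2: 2·((-5)+1) − 2 = -10 → (-5,-10,1)

-5,-10,1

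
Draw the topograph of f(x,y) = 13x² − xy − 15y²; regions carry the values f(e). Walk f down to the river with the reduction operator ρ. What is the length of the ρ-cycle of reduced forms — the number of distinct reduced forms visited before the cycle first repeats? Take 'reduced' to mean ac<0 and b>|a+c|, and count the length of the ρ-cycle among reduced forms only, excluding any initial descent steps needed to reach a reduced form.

D = 781, ⌊√D⌋ = 27
descent: ρ → (-15,1,13)
descent: ρ → (13,25,-3)  [lands on river]
river: ρ → (-3,23,21)
river: ρ → (21,19,-5)
river: ρ → (-5,21,17)
river: ρ → (17,13,-9)
river: ρ → (-9,23,7)
river: ρ → (7,19,-15)
river: ρ → (-15,11,11)
river: ρ → (11,11,-15)
river: ρ → (-15,19,7)
river: ρ → (7,23,-9)
river: ρ → (-9,13,17)
river: ρ → (17,21,-5)
river: ρ → (-5,19,21)
river: ρ → (21,23,-3)
river: ρ → (-3,25,13)
river: ρ → (13,27,-1)
river: ρ → (-1,27,13)
ρ-cycle length = 18 (tail of 2 descent steps not counted)

18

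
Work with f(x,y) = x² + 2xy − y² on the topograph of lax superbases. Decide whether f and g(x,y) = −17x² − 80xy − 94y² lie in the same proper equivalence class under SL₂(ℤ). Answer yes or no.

D₁ = 8, D₂ = 8
river cycle of f (length 2): (-1, 2, 1), (1, 2, -1)
river cycle of g (length 2): (1, 2, -1), (-1, 2, 1)
cycles coincide ⇒ equivalent

yes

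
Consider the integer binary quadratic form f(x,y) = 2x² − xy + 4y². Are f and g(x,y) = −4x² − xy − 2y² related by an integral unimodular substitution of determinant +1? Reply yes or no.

D₁ = -31, D₂ = -31
f: reduced (well bottom): (2,-1,4) with a≤c, −a<b≤a
g is negative-definite; reduce −g:
−g: flip: (4,1,2)→(2,-1,4)
−g: reduced (well bottom): (2,-1,4) with a≤c, −a<b≤a
flip sign back: reduced form of g is (-2,1,-4)
reduced forms (2, -1, 4) vs (-2, 1, -4) ⇒ inequivalent

no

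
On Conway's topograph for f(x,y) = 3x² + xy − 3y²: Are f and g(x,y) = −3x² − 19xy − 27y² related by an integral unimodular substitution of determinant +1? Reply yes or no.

D₁ = 37, D₂ = 37
river cycle of f (length 6): (-3, 5, 1), (1, 5, -3), (-3, 1, 3), (3, 5, -1), (-1, 5, 3), (3, 1, -3)
river cycle of g (length 6): (-3, 5, 1), (1, 5, -3), (-3, 1, 3), (3, 5, -1), (-1, 5, 3), (3, 1, -3)
cycles coincide ⇒ equivalent

yes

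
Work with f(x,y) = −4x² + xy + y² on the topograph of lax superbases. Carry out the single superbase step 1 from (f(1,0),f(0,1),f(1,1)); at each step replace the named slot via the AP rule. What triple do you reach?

start (-4,1,-2) = (f(1,0),f(0,1),f(1,1))
replace slot 1: 2·(1+(-2)) − (-4) = 2 → (2,1,-2)

2,1,-2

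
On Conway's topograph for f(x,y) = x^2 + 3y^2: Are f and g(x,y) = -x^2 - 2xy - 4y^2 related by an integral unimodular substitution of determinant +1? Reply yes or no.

D₁ = -12, D₂ = -12
f: reduced (well bottom): (1,0,3) with a≤c, −a<b≤a
g is negative-definite; reduce −g:
−g: translate: b→0 (≡2 mod 2), so (1,2,4)→(1,0,3)
−g: reduced (well bottom): (1,0,3) with a≤c, −a<b≤a
flip sign back: reduced form of g is (-1,0,-3)
reduced forms (1, 0, 3) vs (-1, 0, -3) ⇒ inequivalent

no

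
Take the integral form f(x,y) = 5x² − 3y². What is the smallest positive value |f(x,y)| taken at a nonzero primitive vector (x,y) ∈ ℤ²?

descent: ρ → (-3,6,2)  [lands on river]
river: ρ → (2,6,-3)
closes: descent 1, river 2
min |a| on river = 2

2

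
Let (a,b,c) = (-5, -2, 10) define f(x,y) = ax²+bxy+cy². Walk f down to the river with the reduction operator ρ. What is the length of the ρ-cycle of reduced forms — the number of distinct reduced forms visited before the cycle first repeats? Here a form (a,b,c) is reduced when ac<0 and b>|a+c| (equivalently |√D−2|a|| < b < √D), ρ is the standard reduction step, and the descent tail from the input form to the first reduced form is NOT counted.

D = 204, ⌊√D⌋ = 14
descent: ρ → (10,2,-5)
descent: ρ → (-5,8,7)  [lands on river]
river: ρ → (7,6,-6)
river: ρ → (-6,6,7)
river: ρ → (7,8,-5)
river: ρ → (-5,12,3)
river: ρ → (3,12,-5)
ρ-cycle length = 6 (tail of 2 descent steps not counted)

6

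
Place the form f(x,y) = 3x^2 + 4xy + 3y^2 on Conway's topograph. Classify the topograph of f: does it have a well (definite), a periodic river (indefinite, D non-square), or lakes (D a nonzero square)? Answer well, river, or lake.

D = b²−4ac = 4² − 4·3·3 = -20
D < 0 ⇒ definite ⇒ every region one sign ⇒ single well

well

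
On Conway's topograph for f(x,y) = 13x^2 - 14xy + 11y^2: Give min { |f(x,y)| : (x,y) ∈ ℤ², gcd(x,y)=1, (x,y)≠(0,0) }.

translate: b→12 (≡-14 mod 26), so (13,-14,11)→(13,12,10)
flip: (13,12,10)→(10,-12,13)
translate: b→8 (≡-12 mod 20), so (10,-12,13)→(10,8,11)
reduced (well bottom): (10,8,11) with a≤c, −a<b≤a
well minimum = a = 10

10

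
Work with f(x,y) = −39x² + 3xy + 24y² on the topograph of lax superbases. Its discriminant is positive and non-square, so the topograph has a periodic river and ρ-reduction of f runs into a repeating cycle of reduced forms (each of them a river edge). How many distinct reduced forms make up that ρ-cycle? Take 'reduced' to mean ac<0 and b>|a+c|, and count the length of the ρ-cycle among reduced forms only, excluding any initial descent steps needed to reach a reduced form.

D = 3753, ⌊√D⌋ = 61
descent: ρ → (24,45,-18)  [lands on river]
river: ρ → (-18,27,42)
river: ρ → (42,57,-3)
river: ρ → (-3,57,42)
river: ρ → (42,27,-18)
river: ρ → (-18,45,24)
river: ρ → (24,51,-12)
river: ρ → (-12,45,36)
river: ρ → (36,27,-21)
river: ρ → (-21,57,6)
river: ρ → (6,51,-48)
river: ρ → (-48,45,9)
river: ρ → (9,45,-48)
river: ρ → (-48,51,6)
river: ρ → (6,57,-21)
river: ρ → (-21,27,36)
river: ρ → (36,45,-12)
river: ρ → (-12,51,24)
ρ-cycle length = 18 (tail of 1 descent step not counted)

18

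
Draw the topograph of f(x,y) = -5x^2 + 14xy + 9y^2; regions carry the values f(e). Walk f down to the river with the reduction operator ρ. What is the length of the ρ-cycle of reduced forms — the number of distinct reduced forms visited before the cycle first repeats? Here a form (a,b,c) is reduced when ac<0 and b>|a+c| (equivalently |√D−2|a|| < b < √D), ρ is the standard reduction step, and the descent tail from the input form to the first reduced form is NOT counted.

D = 376, ⌊√D⌋ = 19
river: ρ → (9,4,-10)
river: ρ → (-10,16,3)
river: ρ → (3,14,-15)
river: ρ → (-15,16,2)
river: ρ → (2,16,-15)
river: ρ → (-15,14,3)
river: ρ → (3,16,-10)
river: ρ → (-10,4,9)
river: ρ → (9,14,-5)
river: ρ → (-5,16,6)
river: ρ → (6,8,-13)
river: ρ → (-13,18,1)
river: ρ → (1,18,-13)
river: ρ → (-13,8,6)
river: ρ → (6,16,-5)
river: ρ → (-5,14,9)
ρ-cycle length = 16 (tail of 0 descent steps not counted)

16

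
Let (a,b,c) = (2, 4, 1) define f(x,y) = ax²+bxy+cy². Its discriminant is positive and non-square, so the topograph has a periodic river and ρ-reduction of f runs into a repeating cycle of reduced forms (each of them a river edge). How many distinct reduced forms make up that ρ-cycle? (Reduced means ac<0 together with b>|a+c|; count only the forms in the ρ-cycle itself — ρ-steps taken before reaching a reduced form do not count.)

D = 8, ⌊√D⌋ = 2
descent: ρ → (1,2,-1)  [lands on river]
river: ρ → (-1,2,1)
ρ-cycle length = 2 (tail of 1 descent step not counted)

2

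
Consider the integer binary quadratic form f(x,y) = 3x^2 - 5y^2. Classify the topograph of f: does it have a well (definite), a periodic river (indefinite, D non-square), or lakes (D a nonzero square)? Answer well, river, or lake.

D = b²−4ac = 0² − 4·3·(-5) = 60
D > 0 non-square ⇒ indefinite ⇒ periodic river

river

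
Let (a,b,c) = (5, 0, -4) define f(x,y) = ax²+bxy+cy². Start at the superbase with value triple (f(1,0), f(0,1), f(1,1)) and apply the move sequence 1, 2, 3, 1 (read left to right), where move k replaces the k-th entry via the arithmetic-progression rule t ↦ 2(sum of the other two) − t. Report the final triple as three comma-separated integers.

start (5,-4,1) = (f(1,0),f(0,1),f(1,1))
replace slot 1: 2·((-4)+1) − 5 = -11 → (-11,-4,1)
replace slot 2: 2·((-11)+1) − (-4) = -16 → (-11,-16,1)
replace slot 3: 2·((-11)+(-16)) − 1 = -55 → (-11,-16,-55)
replace slot 1: 2·((-16)+(-55)) − (-11) = -131 → (-131,-16,-55)

-131,-16,-55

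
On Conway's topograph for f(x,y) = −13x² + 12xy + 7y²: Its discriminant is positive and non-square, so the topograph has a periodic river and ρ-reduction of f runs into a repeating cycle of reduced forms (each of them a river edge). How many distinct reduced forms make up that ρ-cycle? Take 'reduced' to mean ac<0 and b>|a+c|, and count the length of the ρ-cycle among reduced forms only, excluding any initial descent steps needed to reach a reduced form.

D = 508, ⌊√D⌋ = 22
river: ρ → (7,16,-9)
river: ρ → (-9,20,3)
river: ρ → (3,22,-2)
river: ρ → (-2,22,3)
river: ρ → (3,20,-9)
river: ρ → (-9,16,7)
river: ρ → (7,12,-13)
river: ρ → (-13,14,6)
river: ρ → (6,22,-1)
river: ρ → (-1,22,6)
river: ρ → (6,14,-13)
river: ρ → (-13,12,7)
ρ-cycle length = 12 (tail of 0 descent steps not counted)

12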